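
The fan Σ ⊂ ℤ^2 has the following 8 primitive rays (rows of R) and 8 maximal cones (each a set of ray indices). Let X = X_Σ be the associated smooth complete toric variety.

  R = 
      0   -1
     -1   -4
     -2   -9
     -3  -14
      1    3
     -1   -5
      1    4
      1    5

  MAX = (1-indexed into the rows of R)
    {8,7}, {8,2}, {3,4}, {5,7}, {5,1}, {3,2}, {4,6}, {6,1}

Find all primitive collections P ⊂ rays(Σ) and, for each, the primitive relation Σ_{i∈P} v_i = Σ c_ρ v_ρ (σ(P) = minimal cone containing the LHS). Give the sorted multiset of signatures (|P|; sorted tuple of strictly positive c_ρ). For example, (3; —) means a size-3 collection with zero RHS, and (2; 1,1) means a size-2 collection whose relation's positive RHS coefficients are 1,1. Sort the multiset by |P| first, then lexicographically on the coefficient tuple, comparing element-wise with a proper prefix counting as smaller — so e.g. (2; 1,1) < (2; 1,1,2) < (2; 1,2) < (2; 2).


Δ(Σ) — 8 vertices, 20 min non-faces:

  P = {2,7}:  v_{2} + v_{7} = 0  ⇒ sig = (2; —)
  P = {6,8}:  v_{6} + v_{8} = 0  ⇒ sig = (2; —)
  P = {1,2}:  v_{1} + v_{2} = v_{6}  ⇒ sig = (2; 1)
  P = {1,7}:  v_{1} + v_{7} = v_{5}  ⇒ sig = (2; 1)
  P = {1,8}:  v_{1} + v_{8} = v_{7}  ⇒ sig = (2; 1)
  P = {2,5}:  v_{2} + v_{5} = v_{1}  ⇒ sig = (2; 1)
  P = {2,6}:  v_{2} + v_{6} = v_{3}  ⇒ sig = (2; 1)
  P = {3,6}:  v_{3} + v_{6} = v_{4}  ⇒ sig = (2; 1)
  P = {3,7}:  v_{3} + v_{7} = v_{6}  ⇒ sig = (2; 1)
  P = {3,8}:  v_{3} + v_{8} = v_{2}  ⇒ sig = (2; 1)
  P = {4,8}:  v_{4} + v_{8} = v_{3}  ⇒ sig = (2; 1)
  P = {6,7}:  v_{6} + v_{7} = v_{1}  ⇒ sig = (2; 1)
  P = {3,5}:  v_{3} + v_{5} = v_{1} + v_{6}  ⇒ sig = (2; 1,1)
  P = {4,5}:  v_{4} + v_{5} = v_{1} + 2·v_{6}  ⇒ sig = (2; 1,2)
  P = {1,3}:  v_{1} + v_{3} = 2·v_{6}  ⇒ sig = (2; 2)
  P = {2,4}:  v_{2} + v_{4} = 2·v_{3}  ⇒ sig = (2; 2)
  P = {4,7}:  v_{4} + v_{7} = 2·v_{6}  ⇒ sig = (2; 2)
  P = {5,6}:  v_{5} + v_{6} = 2·v_{1}  ⇒ sig = (2; 2)
  P = {5,8}:  v_{5} + v_{8} = 2·v_{7}  ⇒ sig = (2; 2)
  P = {1,4}:  v_{1} + v_{4} = 3·v_{6}  ⇒ sig = (2; 3)

Signatures (|P|; sorted positive RHS coefficients), sorted:
{ (2; —) ×2,  (2; 1) ×10,  (2; 1,1),  (2; 1,2),  (2; 2) ×5,  (2; 3) }


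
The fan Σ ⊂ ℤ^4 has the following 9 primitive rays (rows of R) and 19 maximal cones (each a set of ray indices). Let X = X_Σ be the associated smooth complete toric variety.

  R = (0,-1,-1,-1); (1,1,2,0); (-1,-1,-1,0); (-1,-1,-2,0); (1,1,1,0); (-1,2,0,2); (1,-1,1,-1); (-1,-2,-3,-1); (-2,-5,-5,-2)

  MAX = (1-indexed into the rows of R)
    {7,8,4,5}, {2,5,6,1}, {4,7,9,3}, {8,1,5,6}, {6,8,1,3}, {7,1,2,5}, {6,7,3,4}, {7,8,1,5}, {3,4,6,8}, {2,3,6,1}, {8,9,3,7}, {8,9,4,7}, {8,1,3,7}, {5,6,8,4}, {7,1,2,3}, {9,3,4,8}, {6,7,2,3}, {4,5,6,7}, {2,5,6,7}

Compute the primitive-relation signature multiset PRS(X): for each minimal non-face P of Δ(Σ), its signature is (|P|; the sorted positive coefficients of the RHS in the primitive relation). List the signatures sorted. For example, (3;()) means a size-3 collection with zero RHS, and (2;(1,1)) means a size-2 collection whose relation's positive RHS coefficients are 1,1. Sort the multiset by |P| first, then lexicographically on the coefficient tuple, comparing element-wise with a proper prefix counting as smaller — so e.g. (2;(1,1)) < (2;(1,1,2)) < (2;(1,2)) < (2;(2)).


|primitive collections| = 11. Relations:

  • {2,4}:  v_{2} + v_{4} = 0  →  sig = (2;())
  • {3,5}:  v_{3} + v_{5} = 0  →  sig = (2;())
  • {1,4}:  v_{1} + v_{4} = v_{8}  →  sig = (2;(1))
  • {2,8}:  v_{2} + v_{8} = v_{1}  →  sig = (2;(1))
  • {2,9}:  v_{2} + v_{9} = v_{3} + v_{7} + v_{8}  →  sig = (2;(1,1,1))
  • {5,9}:  v_{5} + v_{9} = v_{4} + v_{7} + v_{8}  →  sig = (2;(1,1,1))
  • {1,9}:  v_{1} + v_{9} = v_{3} + v_{7} + 2·v_{8}  →  sig = (2;(1,1,2))
  • {6,9}:  v_{6} + v_{9} = v_{3} + 2·v_{4}  →  sig = (2;(1,2))
  • {1,6,7}:  v_{1} + v_{6} + v_{7} = 0  →  sig = (3;())
  • {6,7,8}:  v_{6} + v_{7} + v_{8} = v_{4}  →  sig = (3;(1))
  • {3,4,7,8}:  v_{3} + v_{4} + v_{7} + v_{8} = v_{9}  →  sig = (4;(1))

so the primitive-relation signature multiset is
    |P|=2: 8 collections, coeffs (), (), (1), (1), (1,1,1), (1,1,1), (1,1,2), (1,2)
    |P|=3: 2 collections, coeffs (), (1)
    |P|=4: 1 collection, coeffs (1)


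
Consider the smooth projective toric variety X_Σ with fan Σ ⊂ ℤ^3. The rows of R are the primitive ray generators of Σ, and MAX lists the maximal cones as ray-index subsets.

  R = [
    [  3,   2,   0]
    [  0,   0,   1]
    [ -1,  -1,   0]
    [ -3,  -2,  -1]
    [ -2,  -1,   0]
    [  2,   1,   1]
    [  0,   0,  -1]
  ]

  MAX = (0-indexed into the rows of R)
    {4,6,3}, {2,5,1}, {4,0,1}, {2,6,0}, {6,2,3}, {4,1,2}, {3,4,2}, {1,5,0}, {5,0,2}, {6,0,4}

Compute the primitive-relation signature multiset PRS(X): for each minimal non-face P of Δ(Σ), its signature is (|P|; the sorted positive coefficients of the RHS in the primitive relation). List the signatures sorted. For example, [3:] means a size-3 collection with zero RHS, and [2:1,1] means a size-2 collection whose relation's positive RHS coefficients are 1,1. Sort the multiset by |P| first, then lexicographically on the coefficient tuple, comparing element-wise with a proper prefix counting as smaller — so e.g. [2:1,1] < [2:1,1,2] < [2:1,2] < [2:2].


9 minimal non-faces of Δ(Σ) (on 7 rays):

  • {1,6}:  v_{1} + v_{6} = 0 — sig = [2:]
  • {0,3}:  v_{0} + v_{3} = v_{6} — sig = [2:1]
  • {3,5}:  v_{3} + v_{5} = v_{2} — sig = [2:1]
  • {4,5}:  v_{4} + v_{5} = v_{1} — sig = [2:1]
  • {1,3}:  v_{1} + v_{3} = v_{2} + v_{4} — sig = [2:1,1]
  • {5,6}:  v_{5} + v_{6} = v_{0} + v_{2} — sig = [2:1,1]
  • {0,2,4}:  v_{0} + v_{2} + v_{4} = 0 — sig = [3:]
  • {0,1,2}:  v_{0} + v_{1} + v_{2} = v_{5} — sig = [3:1]
  • {2,4,6}:  v_{2} + v_{4} + v_{6} = v_{3} — sig = [3:1]

Sorted signature multiset PRS(X):
{ [2:],  [2:1] ×3,  [2:1,1] ×2,  [3:],  [3:1] ×2 }


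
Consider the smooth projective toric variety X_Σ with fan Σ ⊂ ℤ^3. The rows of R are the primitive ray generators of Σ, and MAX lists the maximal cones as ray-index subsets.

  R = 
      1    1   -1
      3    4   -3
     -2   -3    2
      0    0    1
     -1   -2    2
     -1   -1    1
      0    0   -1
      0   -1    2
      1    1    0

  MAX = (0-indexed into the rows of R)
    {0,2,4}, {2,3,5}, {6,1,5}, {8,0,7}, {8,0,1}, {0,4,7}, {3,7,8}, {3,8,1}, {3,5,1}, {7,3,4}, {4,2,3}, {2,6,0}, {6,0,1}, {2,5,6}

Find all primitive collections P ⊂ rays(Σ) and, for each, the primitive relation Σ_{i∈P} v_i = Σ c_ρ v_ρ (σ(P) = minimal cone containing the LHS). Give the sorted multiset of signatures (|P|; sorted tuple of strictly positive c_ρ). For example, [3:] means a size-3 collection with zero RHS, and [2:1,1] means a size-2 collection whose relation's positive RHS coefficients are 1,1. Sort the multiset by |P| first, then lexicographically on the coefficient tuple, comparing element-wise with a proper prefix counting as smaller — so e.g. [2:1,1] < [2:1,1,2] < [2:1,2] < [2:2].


Δ(Σ) — 9 vertices, 15 min non-faces:

  {0,5}:  v_{0} + v_{5} = 0  so sig = [2:]
  {3,6}:  v_{3} + v_{6} = 0  so sig = [2:]
  {0,3}:  v_{0} + v_{3} = v_{8}  so sig = [2:1]
  {1,2}:  v_{1} + v_{2} = v_{0}  so sig = [2:1]
  {2,8}:  v_{2} + v_{8} = v_{4}  so sig = [2:1]
  {4,8}:  v_{4} + v_{8} = v_{7}  so sig = [2:1]
  {5,8}:  v_{5} + v_{8} = v_{3}  so sig = [2:1]
  {6,8}:  v_{6} + v_{8} = v_{0}  so sig = [2:1]
  {1,4}:  v_{1} + v_{4} = v_{0} + v_{8}  so sig = [2:1,1]
  {4,5}:  v_{4} + v_{5} = v_{2} + v_{3}  so sig = [2:1,1]
  {4,6}:  v_{4} + v_{6} = v_{0} + v_{2}  so sig = [2:1,1]
  {5,7}:  v_{5} + v_{7} = v_{3} + v_{4}  so sig = [2:1,1]
  {6,7}:  v_{6} + v_{7} = v_{0} + v_{4}  so sig = [2:1,1]
  {1,7}:  v_{1} + v_{7} = v_{0} + 2·v_{8}  so sig = [2:1,2]
  {2,7}:  v_{2} + v_{7} = 2·v_{4}  so sig = [2:2]

Sorted signature multiset PRS(X):
[[2:], [2:], [2:1], [2:1], [2:1], [2:1], [2:1], [2:1], [2:1,1], [2:1,1], [2:1,1], [2:1,1], [2:1,1], [2:1,2], [2:2]]


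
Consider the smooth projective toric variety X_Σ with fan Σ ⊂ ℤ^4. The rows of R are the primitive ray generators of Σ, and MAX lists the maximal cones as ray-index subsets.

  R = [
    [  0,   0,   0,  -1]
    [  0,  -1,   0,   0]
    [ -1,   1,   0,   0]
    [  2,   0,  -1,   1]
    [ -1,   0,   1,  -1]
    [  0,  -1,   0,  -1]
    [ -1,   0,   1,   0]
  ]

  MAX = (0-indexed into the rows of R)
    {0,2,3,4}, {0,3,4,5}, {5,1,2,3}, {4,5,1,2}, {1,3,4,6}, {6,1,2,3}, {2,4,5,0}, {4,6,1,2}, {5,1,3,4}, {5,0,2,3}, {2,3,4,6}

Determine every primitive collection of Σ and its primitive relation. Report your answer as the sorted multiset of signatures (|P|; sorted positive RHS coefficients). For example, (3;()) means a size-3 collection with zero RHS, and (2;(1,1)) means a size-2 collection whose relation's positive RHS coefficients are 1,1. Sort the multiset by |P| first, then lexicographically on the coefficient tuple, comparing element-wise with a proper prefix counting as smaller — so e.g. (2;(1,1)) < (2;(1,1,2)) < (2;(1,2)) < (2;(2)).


Δ(Σ) — 7 vertices, 5 min non-faces:

  • {0,1}:  v_{0} + v_{1} = v_{5}  so sig = (2;(1))
  • {0,6}:  v_{0} + v_{6} = v_{4}  so sig = (2;(1))
  • {5,6}:  v_{5} + v_{6} = v_{1} + v_{4}  so sig = (2;(1,1))
  • {1,2,3,4}:  v_{1} + v_{2} + v_{3} + v_{4} = 0  so sig = (4;())
  • {2,3,4,5}:  v_{2} + v_{3} + v_{4} + v_{5} = v_{0}  so sig = (4;(1))

so the primitive-relation signature multiset is
{ (2;(1)) ×2,  (2;(1,1)),  (4;()),  (4;(1)) }


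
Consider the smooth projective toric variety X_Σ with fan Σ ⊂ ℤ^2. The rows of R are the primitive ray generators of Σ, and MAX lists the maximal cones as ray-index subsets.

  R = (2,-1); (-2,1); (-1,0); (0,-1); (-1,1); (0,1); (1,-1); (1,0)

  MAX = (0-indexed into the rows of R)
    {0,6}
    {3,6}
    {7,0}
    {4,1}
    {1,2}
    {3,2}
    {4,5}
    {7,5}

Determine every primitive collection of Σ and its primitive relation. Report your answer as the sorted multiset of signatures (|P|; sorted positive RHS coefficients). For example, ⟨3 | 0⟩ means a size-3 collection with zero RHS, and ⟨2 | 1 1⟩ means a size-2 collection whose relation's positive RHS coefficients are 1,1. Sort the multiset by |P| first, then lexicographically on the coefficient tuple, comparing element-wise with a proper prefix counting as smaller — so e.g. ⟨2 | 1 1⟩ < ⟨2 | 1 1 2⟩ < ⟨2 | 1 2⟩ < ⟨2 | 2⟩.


|primitive collections| = 20. Relations:

  • {0,1}:  v_{0} + v_{1} = 0  ⟹  sig = ⟨2 | 0⟩
  • {2,7}:  v_{2} + v_{7} = 0  ⟹  sig = ⟨2 | 0⟩
  • {3,5}:  v_{3} + v_{5} = 0  ⟹  sig = ⟨2 | 0⟩
  • {4,6}:  v_{4} + v_{6} = 0  ⟹  sig = ⟨2 | 0⟩
  • {0,2}:  v_{0} + v_{2} = v_{6}  ⟹  sig = ⟨2 | 1⟩
  • {0,4}:  v_{0} + v_{4} = v_{7}  ⟹  sig = ⟨2 | 1⟩
  • {1,6}:  v_{1} + v_{6} = v_{2}  ⟹  sig = ⟨2 | 1⟩
  • {1,7}:  v_{1} + v_{7} = v_{4}  ⟹  sig = ⟨2 | 1⟩
  • {2,4}:  v_{2} + v_{4} = v_{1}  ⟹  sig = ⟨2 | 1⟩
  • {2,5}:  v_{2} + v_{5} = v_{4}  ⟹  sig = ⟨2 | 1⟩
  • {2,6}:  v_{2} + v_{6} = v_{3}  ⟹  sig = ⟨2 | 1⟩
  • {3,4}:  v_{3} + v_{4} = v_{2}  ⟹  sig = ⟨2 | 1⟩
  • {3,7}:  v_{3} + v_{7} = v_{6}  ⟹  sig = ⟨2 | 1⟩
  • {4,7}:  v_{4} + v_{7} = v_{5}  ⟹  sig = ⟨2 | 1⟩
  • {5,6}:  v_{5} + v_{6} = v_{7}  ⟹  sig = ⟨2 | 1⟩
  • {6,7}:  v_{6} + v_{7} = v_{0}  ⟹  sig = ⟨2 | 1⟩
  • {0,3}:  v_{0} + v_{3} = 2·v_{6}  ⟹  sig = ⟨2 | 2⟩
  • {0,5}:  v_{0} + v_{5} = 2·v_{7}  ⟹  sig = ⟨2 | 2⟩
  • {1,3}:  v_{1} + v_{3} = 2·v_{2}  ⟹  sig = ⟨2 | 2⟩
  • {1,5}:  v_{1} + v_{5} = 2·v_{4}  ⟹  sig = ⟨2 | 2⟩

Signatures (|P|; sorted positive RHS coefficients), sorted:
{ ⟨2 | 0⟩ ×4,  ⟨2 | 1⟩ ×12,  ⟨2 | 2⟩ ×4 }


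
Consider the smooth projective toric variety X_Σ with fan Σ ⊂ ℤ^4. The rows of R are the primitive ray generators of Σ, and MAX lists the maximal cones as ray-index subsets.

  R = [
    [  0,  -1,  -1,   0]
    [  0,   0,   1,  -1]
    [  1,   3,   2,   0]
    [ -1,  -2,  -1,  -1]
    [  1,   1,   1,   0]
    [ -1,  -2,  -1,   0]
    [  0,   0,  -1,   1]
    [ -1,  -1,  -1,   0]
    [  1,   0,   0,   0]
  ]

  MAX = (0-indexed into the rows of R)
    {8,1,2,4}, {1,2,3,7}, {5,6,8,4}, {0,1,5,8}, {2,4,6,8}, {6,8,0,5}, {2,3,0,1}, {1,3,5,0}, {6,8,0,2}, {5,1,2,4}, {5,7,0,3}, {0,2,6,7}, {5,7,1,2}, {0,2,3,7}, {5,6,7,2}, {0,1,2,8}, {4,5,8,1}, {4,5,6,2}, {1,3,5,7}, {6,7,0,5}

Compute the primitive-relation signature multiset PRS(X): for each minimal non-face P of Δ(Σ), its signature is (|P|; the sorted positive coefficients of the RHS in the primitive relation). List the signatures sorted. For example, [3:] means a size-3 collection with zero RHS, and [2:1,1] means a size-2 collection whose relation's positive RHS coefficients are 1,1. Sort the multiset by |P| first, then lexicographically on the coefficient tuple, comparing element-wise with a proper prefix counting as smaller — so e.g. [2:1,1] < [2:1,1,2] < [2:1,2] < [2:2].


Σ has 11 primitive collections:

  {1,6}:  v_{1} + v_{6} = 0 — sig = [2:]
  {4,7}:  v_{4} + v_{7} = 0 — sig = [2:]
  {0,4}:  v_{0} + v_{4} = v_{8} — sig = [2:1]
  {7,8}:  v_{7} + v_{8} = v_{0} — sig = [2:1]
  {3,4}:  v_{3} + v_{4} = v_{0} + v_{1} — sig = [2:1,1]
  {3,6}:  v_{3} + v_{6} = v_{0} + v_{7} — sig = [2:1,1]
  {3,8}:  v_{3} + v_{8} = 2·v_{0} + v_{1} — sig = [2:1,2]
  {0,2,5}:  v_{0} + v_{2} + v_{5} = 0 — sig = [3:]
  {0,1,7}:  v_{0} + v_{1} + v_{7} = v_{3} — sig = [3:1]
  {2,5,8}:  v_{2} + v_{5} + v_{8} = v_{4} — sig = [3:1]
  {2,3,5}:  v_{2} + v_{3} + v_{5} = v_{1} + v_{7} — sig = [3:1,1]

so the primitive-relation signature multiset is
    |P|=2: 7 collections, coeffs (), (), (1), (1), (1,1), (1,1), (1,2)
    |P|=3: 4 collections, coeffs (), (1), (1), (1,1)


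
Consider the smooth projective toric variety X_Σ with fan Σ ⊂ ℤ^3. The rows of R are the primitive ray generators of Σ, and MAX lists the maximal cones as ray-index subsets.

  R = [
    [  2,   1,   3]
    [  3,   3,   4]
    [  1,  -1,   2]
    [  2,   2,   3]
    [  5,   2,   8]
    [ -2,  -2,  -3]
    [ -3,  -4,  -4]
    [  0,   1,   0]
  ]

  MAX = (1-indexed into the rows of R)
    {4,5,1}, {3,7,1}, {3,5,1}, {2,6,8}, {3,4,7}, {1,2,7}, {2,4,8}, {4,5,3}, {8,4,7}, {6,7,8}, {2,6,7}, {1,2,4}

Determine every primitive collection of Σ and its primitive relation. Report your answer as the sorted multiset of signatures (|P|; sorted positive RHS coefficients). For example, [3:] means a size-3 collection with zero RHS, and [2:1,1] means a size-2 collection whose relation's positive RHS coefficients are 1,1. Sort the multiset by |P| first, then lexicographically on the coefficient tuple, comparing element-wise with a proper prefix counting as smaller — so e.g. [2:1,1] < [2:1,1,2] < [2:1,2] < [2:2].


Minimal non-faces — 14 found among 8 rays, 12 max cones:

  {4,6}:  v_{4} + v_{6} = 0  ⟹  sig = [2:]
  {1,8}:  v_{1} + v_{8} = v_{4}  ⟹  sig = [2:1]
  {1,6}:  v_{1} + v_{6} = v_{2} + v_{7}  ⟹  sig = [2:1,1]
  {3,6}:  v_{3} + v_{6} = v_{1} + v_{7}  ⟹  sig = [2:1,1]
  {5,6}:  v_{5} + v_{6} = v_{1} + v_{3}  ⟹  sig = [2:1,1]
  {3,8}:  v_{3} + v_{8} = 2·v_{4} + v_{7}  ⟹  sig = [2:1,2]
  {5,8}:  v_{5} + v_{8} = v_{3} + 2·v_{4}  ⟹  sig = [2:1,2]
  {2,5}:  v_{2} + v_{5} = 3·v_{1} + v_{4}  ⟹  sig = [2:1,3]
  {2,3}:  v_{2} + v_{3} = 2·v_{1}  ⟹  sig = [2:2]
  {5,7}:  v_{5} + v_{7} = 2·v_{3}  ⟹  sig = [2:2]
  {2,7,8}:  v_{2} + v_{7} + v_{8} = 0  ⟹  sig = [3:]
  {1,3,4}:  v_{1} + v_{3} + v_{4} = v_{5}  ⟹  sig = [3:1]
  {1,4,7}:  v_{1} + v_{4} + v_{7} = v_{3}  ⟹  sig = [3:1]
  {2,4,7}:  v_{2} + v_{4} + v_{7} = v_{1}  ⟹  sig = [3:1]

Hence PRS(X_Σ) =
[[2:], [2:1], [2:1,1], [2:1,1], [2:1,1], [2:1,2], [2:1,2], [2:1,3], [2:2], [2:2], [3:], [3:1], [3:1], [3:1]]


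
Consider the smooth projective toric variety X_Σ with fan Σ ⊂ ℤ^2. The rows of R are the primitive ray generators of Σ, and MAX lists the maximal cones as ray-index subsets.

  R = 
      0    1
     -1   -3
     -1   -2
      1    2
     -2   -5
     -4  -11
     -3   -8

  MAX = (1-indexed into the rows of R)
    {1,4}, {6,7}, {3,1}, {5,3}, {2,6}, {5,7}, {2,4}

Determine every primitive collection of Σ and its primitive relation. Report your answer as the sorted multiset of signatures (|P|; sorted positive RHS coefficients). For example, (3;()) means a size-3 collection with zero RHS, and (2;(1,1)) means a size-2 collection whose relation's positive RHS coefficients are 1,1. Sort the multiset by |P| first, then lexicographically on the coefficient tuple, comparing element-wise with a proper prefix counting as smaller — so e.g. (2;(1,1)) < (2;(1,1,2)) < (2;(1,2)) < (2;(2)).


Δ(Σ) — 7 vertices, 14 min non-faces:

  P={3,4}:  v_{3} + v_{4} = 0  ⇒ sig = (2;())
  P={1,2}:  v_{1} + v_{2} = v_{3}  ⇒ sig = (2;(1))
  P={2,3}:  v_{2} + v_{3} = v_{5}  ⇒ sig = (2;(1))
  P={2,5}:  v_{2} + v_{5} = v_{7}  ⇒ sig = (2;(1))
  P={2,7}:  v_{2} + v_{7} = v_{6}  ⇒ sig = (2;(1))
  P={4,5}:  v_{4} + v_{5} = v_{2}  ⇒ sig = (2;(1))
  P={1,7}:  v_{1} + v_{7} = v_{3} + v_{5}  ⇒ sig = (2;(1,1))
  P={3,6}:  v_{3} + v_{6} = v_{5} + v_{7}  ⇒ sig = (2;(1,1))
  P={1,5}:  v_{1} + v_{5} = 2·v_{3}  ⇒ sig = (2;(2))
  P={1,6}:  v_{1} + v_{6} = 2·v_{5}  ⇒ sig = (2;(2))
  P={3,7}:  v_{3} + v_{7} = 2·v_{5}  ⇒ sig = (2;(2))
  P={4,7}:  v_{4} + v_{7} = 2·v_{2}  ⇒ sig = (2;(2))
  P={5,6}:  v_{5} + v_{6} = 2·v_{7}  ⇒ sig = (2;(2))
  P={4,6}:  v_{4} + v_{6} = 3·v_{2}  ⇒ sig = (2;(3))

Sorted signature multiset PRS(X):
    |P|=2: 14 collections, coeffs (), (1), (1), (1), (1), (1), (1,1), (1,1), (2), (2), (2), (2), (2), (3)


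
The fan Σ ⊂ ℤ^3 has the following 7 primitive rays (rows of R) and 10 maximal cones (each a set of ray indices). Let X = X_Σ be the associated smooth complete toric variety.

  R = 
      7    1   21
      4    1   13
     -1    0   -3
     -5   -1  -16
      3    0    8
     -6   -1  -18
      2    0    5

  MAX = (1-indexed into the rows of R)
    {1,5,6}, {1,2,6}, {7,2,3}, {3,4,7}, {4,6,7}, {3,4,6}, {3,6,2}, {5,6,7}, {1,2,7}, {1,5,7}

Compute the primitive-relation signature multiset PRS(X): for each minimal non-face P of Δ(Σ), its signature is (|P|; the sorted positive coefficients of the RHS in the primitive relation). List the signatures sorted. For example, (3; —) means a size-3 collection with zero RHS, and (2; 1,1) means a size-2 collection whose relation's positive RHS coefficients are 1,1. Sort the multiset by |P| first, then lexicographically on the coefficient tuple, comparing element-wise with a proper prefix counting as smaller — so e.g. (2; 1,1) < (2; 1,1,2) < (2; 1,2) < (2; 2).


Σ has 9 primitive collections:

  • {1,4}:  v_{1} + v_{4} = v_{7}  ⟹  sig = (2; 1)
  • {2,4}:  v_{2} + v_{4} = v_{3}  ⟹  sig = (2; 1)
  • {2,5}:  v_{2} + v_{5} = v_{1}  ⟹  sig = (2; 1)
  • {3,5}:  v_{3} + v_{5} = v_{7}  ⟹  sig = (2; 1)
  • {1,3}:  v_{1} + v_{3} = v_{2} + v_{7}  ⟹  sig = (2; 1,1)
  • {4,5}:  v_{4} + v_{5} = v_{6} + 2·v_{7}  ⟹  sig = (2; 1,2)
  • {2,6,7}:  v_{2} + v_{6} + v_{7} = 0  ⟹  sig = (3; —)
  • {1,6,7}:  v_{1} + v_{6} + v_{7} = v_{5}  ⟹  sig = (3; 1)
  • {3,6,7}:  v_{3} + v_{6} + v_{7} = v_{4}  ⟹  sig = (3; 1)

so the primitive-relation signature multiset is
    |P|=2: 6 collections, coeffs (1), (1), (1), (1), (1,1), (1,2)
    |P|=3: 3 collections, coeffs (), (1), (1)


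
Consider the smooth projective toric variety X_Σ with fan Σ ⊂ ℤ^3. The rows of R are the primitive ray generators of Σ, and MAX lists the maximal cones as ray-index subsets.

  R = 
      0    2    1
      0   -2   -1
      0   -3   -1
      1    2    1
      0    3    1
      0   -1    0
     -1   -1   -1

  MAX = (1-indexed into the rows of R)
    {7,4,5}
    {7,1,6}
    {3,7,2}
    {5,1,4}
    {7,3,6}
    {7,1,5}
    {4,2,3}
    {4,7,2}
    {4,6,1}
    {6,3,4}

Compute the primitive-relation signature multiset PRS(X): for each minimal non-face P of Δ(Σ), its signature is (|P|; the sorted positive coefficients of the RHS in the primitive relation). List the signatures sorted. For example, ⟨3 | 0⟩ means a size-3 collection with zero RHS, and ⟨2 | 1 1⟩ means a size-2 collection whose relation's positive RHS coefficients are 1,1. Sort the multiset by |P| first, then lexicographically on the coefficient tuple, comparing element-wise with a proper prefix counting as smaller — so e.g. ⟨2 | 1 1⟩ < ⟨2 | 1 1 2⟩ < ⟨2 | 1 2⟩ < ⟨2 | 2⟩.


9 minimal non-faces of Δ(Σ) (on 7 rays):

  • {1,2}:  v_{1} + v_{2} = 0  →  sig = ⟨2 | 0⟩
  • {3,5}:  v_{3} + v_{5} = 0  →  sig = ⟨2 | 0⟩
  • {1,3}:  v_{1} + v_{3} = v_{6}  →  sig = ⟨2 | 1⟩
  • {2,6}:  v_{2} + v_{6} = v_{3}  →  sig = ⟨2 | 1⟩
  • {5,6}:  v_{5} + v_{6} = v_{1}  →  sig = ⟨2 | 1⟩
  • {2,5}:  v_{2} + v_{5} = v_{4} + v_{7}  →  sig = ⟨2 | 1 1⟩
  • {4,6,7}:  v_{4} + v_{6} + v_{7} = 0  →  sig = ⟨3 | 0⟩
  • {1,4,7}:  v_{1} + v_{4} + v_{7} = v_{5}  →  sig = ⟨3 | 1⟩
  • {3,4,7}:  v_{3} + v_{4} + v_{7} = v_{2}  →  sig = ⟨3 | 1⟩

so the primitive-relation signature multiset is
[⟨2 | 0⟩, ⟨2 | 0⟩, ⟨2 | 1⟩, ⟨2 | 1⟩, ⟨2 | 1⟩, ⟨2 | 1 1⟩, ⟨3 | 0⟩, ⟨3 | 1⟩, ⟨3 | 1⟩]


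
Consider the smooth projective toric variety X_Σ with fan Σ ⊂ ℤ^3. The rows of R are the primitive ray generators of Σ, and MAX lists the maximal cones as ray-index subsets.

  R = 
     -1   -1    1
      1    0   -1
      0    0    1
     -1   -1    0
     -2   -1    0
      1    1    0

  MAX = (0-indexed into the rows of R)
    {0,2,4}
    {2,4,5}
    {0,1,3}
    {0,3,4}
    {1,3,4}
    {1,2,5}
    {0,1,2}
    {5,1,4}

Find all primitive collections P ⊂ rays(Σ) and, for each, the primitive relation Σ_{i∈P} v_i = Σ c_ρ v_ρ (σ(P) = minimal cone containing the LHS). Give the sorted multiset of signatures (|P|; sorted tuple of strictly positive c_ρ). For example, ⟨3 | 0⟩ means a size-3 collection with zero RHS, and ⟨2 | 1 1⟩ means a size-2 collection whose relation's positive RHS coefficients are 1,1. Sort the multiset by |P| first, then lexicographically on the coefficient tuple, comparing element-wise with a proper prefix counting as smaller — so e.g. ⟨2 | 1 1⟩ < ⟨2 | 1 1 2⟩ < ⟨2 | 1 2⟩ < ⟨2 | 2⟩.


Σ has 5 primitive collections:

  {3,5}:  v_{3} + v_{5} = 0  →  sig = ⟨2 | 0⟩
  {0,5}:  v_{0} + v_{5} = v_{2}  →  sig = ⟨2 | 1⟩
  {2,3}:  v_{2} + v_{3} = v_{0}  →  sig = ⟨2 | 1⟩
  {1,2,4}:  v_{1} + v_{2} + v_{4} = v_{3}  →  sig = ⟨3 | 1⟩
  {0,1,4}:  v_{0} + v_{1} + v_{4} = 2·v_{3}  →  sig = ⟨3 | 2⟩

so the primitive-relation signature multiset is
{ ⟨2 | 0⟩,  ⟨2 | 1⟩ ×2,  ⟨3 | 1⟩,  ⟨3 | 2⟩ }


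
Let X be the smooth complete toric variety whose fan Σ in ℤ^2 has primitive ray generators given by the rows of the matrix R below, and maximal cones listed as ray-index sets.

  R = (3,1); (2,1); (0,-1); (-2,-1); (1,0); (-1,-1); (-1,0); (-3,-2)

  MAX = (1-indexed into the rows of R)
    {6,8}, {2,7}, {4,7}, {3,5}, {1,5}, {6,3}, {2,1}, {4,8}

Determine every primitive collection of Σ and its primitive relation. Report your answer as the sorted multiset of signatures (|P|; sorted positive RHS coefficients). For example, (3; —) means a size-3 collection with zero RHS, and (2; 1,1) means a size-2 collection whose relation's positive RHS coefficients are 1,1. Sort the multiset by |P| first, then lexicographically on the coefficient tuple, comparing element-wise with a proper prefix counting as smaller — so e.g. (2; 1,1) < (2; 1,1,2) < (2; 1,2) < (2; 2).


Primitive collections (20):

  P = {2,4}:  v_{2} + v_{4} = 0  →  sig = (2; —)
  P = {5,7}:  v_{5} + v_{7} = 0  →  sig = (2; —)
  P = {1,4}:  v_{1} + v_{4} = v_{5}  →  sig = (2; 1)
  P = {1,7}:  v_{1} + v_{7} = v_{2}  →  sig = (2; 1)
  P = {1,8}:  v_{1} + v_{8} = v_{3}  →  sig = (2; 1)
  P = {2,5}:  v_{2} + v_{5} = v_{1}  →  sig = (2; 1)
  P = {2,6}:  v_{2} + v_{6} = v_{5}  →  sig = (2; 1)
  P = {2,8}:  v_{2} + v_{8} = v_{6}  →  sig = (2; 1)
  P = {3,7}:  v_{3} + v_{7} = v_{6}  →  sig = (2; 1)
  P = {4,5}:  v_{4} + v_{5} = v_{6}  →  sig = (2; 1)
  P = {4,6}:  v_{4} + v_{6} = v_{8}  →  sig = (2; 1)
  P = {5,6}:  v_{5} + v_{6} = v_{3}  →  sig = (2; 1)
  P = {6,7}:  v_{6} + v_{7} = v_{4}  →  sig = (2; 1)
  P = {1,6}:  v_{1} + v_{6} = 2·v_{5}  →  sig = (2; 2)
  P = {2,3}:  v_{2} + v_{3} = 2·v_{5}  →  sig = (2; 2)
  P = {3,4}:  v_{3} + v_{4} = 2·v_{6}  →  sig = (2; 2)
  P = {5,8}:  v_{5} + v_{8} = 2·v_{6}  →  sig = (2; 2)
  P = {7,8}:  v_{7} + v_{8} = 2·v_{4}  →  sig = (2; 2)
  P = {1,3}:  v_{1} + v_{3} = 3·v_{5}  →  sig = (2; 3)
  P = {3,8}:  v_{3} + v_{8} = 3·v_{6}  →  sig = (2; 3)

Signatures (|P|; sorted positive RHS coefficients), sorted:
    (2; —)
    (2; —)
    (2; 1)
    (2; 1)
    (2; 1)
    (2; 1)
    (2; 1)
    (2; 1)
    (2; 1)
    (2; 1)
    (2; 1)
    (2; 1)
    (2; 1)
    (2; 2)
    (2; 2)
    (2; 2)
    (2; 2)
    (2; 2)
    (2; 3)
    (2; 3)


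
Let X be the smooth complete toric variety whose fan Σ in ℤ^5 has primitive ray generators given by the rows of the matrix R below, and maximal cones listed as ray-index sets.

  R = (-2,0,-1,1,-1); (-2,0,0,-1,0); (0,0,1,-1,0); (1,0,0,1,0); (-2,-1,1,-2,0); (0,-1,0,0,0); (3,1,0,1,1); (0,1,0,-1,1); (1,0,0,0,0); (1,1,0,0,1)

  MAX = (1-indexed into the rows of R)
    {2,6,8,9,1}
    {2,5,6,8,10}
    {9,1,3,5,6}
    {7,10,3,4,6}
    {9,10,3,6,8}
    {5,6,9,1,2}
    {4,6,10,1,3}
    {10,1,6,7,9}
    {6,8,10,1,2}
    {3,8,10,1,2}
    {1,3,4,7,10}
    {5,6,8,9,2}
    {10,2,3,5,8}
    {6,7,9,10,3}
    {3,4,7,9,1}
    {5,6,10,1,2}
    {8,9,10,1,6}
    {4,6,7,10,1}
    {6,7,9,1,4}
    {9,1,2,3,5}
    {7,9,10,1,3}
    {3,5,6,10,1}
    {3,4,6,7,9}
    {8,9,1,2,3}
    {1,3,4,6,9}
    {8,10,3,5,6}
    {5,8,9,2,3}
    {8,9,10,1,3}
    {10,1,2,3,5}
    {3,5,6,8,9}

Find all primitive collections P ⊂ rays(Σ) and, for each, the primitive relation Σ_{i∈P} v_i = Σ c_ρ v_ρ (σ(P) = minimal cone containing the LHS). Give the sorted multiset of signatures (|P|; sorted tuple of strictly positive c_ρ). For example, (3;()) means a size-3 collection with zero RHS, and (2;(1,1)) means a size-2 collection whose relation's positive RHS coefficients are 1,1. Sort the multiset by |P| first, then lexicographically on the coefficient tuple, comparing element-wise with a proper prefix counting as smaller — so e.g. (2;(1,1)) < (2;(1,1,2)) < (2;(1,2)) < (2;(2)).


|primitive collections| = 14. Relations:

  P={2,7}:  v_{2} + v_{7} = v_{10}  →  sig = (2;(1))
  P={4,8}:  v_{4} + v_{8} = v_{10}  →  sig = (2;(1))
  P={5,7}:  v_{5} + v_{7} = v_{3} + v_{6} + v_{10}  →  sig = (2;(1,1,1))
  P={2,4}:  v_{2} + v_{4} = v_{1} + v_{3} + v_{6} + v_{10}  →  sig = (2;(1,1,1,1))
  P={4,5}:  v_{4} + v_{5} = v_{1} + 2·v_{3} + 2·v_{6} + v_{10}  →  sig = (2;(1,1,2,2))
  P={7,8}:  v_{7} + v_{8} = v_{9} + 2·v_{10}  →  sig = (2;(1,2))
  P={2,3,6}:  v_{2} + v_{3} + v_{6} = v_{5}  →  sig = (3;(1))
  P={2,9,10}:  v_{2} + v_{9} + v_{10} = v_{8}  →  sig = (3;(1))
  P={4,9,10}:  v_{4} + v_{9} + v_{10} = v_{7}  →  sig = (3;(1))
  P={5,9,10}:  v_{5} + v_{9} + v_{10} = v_{3} + v_{6} + v_{8}  →  sig = (3;(1,1,1))
  P={1,5,8}:  v_{1} + v_{5} + v_{8} = 2·v_{2}  →  sig = (3;(2))
  P={1,3,6,7}:  v_{1} + v_{3} + v_{6} + v_{7} = v_{4}  →  sig = (4;(1))
  P={1,3,6,8}:  v_{1} + v_{3} + v_{6} + v_{8} = v_{2}  →  sig = (4;(1))
  P={1,3,6,9,10}:  v_{1} + v_{3} + v_{6} + v_{9} + v_{10} = 0  →  sig = (5;())

so the primitive-relation signature multiset is
{ (2;(1)) ×2,  (2;(1,1,1)),  (2;(1,1,1,1)),  (2;(1,1,2,2)),  (2;(1,2)),  (3;(1)) ×3,  (3;(1,1,1)),  (3;(2)),  (4;(1)) ×2,  (5;()) }


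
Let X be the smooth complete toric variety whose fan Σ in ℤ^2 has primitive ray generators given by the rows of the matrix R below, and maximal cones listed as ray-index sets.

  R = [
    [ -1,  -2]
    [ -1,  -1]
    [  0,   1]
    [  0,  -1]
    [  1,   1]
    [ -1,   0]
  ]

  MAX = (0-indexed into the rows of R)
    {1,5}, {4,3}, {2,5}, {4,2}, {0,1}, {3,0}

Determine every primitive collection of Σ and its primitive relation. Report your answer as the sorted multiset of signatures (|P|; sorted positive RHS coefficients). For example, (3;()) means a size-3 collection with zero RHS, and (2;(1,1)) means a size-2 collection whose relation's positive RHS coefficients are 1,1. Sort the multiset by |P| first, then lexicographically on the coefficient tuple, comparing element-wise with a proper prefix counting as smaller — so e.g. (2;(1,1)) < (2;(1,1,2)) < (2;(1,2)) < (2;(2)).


Minimal non-faces — 9 found among 6 rays, 6 max cones:

  • {1,4}:  v_{1} + v_{4} = 0  so sig = (2;())
  • {2,3}:  v_{2} + v_{3} = 0  so sig = (2;())
  • {0,2}:  v_{0} + v_{2} = v_{1}  so sig = (2;(1))
  • {0,4}:  v_{0} + v_{4} = v_{3}  so sig = (2;(1))
  • {1,2}:  v_{1} + v_{2} = v_{5}  so sig = (2;(1))
  • {1,3}:  v_{1} + v_{3} = v_{0}  so sig = (2;(1))
  • {3,5}:  v_{3} + v_{5} = v_{1}  so sig = (2;(1))
  • {4,5}:  v_{4} + v_{5} = v_{2}  so sig = (2;(1))
  • {0,5}:  v_{0} + v_{5} = 2·v_{1}  so sig = (2;(2))

Signatures (|P|; sorted positive RHS coefficients), sorted:
    (2;())
    (2;())
    (2;(1))
    (2;(1))
    (2;(1))
    (2;(1))
    (2;(1))
    (2;(1))
    (2;(2))


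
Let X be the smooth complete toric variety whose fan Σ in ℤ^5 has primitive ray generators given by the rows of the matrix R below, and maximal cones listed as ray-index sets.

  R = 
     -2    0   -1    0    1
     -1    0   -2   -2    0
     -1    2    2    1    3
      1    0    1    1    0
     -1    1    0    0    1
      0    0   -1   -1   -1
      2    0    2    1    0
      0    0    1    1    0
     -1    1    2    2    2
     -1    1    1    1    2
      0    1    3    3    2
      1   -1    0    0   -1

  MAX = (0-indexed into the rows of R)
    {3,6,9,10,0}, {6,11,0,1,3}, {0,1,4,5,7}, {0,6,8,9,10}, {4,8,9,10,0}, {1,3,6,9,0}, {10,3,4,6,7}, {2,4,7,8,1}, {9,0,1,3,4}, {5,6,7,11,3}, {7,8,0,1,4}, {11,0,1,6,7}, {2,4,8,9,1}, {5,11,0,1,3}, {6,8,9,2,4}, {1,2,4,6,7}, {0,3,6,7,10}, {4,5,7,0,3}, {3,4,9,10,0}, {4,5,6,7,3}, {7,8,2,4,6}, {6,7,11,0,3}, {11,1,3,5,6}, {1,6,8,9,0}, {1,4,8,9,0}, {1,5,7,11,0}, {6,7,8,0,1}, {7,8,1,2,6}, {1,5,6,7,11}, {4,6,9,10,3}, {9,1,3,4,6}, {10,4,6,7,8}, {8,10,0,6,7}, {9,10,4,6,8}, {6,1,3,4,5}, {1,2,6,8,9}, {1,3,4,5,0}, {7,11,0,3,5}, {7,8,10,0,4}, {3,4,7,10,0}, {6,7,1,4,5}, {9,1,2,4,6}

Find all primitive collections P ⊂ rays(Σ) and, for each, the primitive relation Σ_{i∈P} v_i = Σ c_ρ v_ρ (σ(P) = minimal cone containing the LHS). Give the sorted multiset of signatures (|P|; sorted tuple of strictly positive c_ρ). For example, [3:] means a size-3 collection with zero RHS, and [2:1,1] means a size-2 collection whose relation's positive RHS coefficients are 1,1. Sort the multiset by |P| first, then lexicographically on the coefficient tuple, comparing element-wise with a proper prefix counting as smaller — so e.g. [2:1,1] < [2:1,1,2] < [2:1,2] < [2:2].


Minimal non-faces — 19 found among 12 rays, 42 max cones:

  P = {4,11}:  v_{4} + v_{11} = 0  so sig = [2:]
  P = {1,10}:  v_{1} + v_{10} = v_{9}  so sig = [2:1]
  P = {3,8}:  v_{3} + v_{8} = v_{10}  so sig = [2:1]
  P = {5,9}:  v_{5} + v_{9} = v_{4}  so sig = [2:1]
  P = {7,9}:  v_{7} + v_{9} = v_{8}  so sig = [2:1]
  P = {5,8}:  v_{5} + v_{8} = v_{4} + v_{7}  so sig = [2:1,1]
  P = {9,11}:  v_{9} + v_{11} = v_{0} + v_{6}  so sig = [2:1,1]
  P = {0,2}:  v_{0} + v_{2} = v_{1} + v_{8} + v_{9}  so sig = [2:1,1,1]
  P = {2,3}:  v_{2} + v_{3} = v_{4} + v_{6} + v_{9}  so sig = [2:1,1,1]
  P = {2,11}:  v_{2} + v_{11} = v_{1} + v_{6} + v_{8}  so sig = [2:1,1,1]
  P = {5,10}:  v_{5} + v_{10} = v_{3} + v_{4} + v_{7}  so sig = [2:1,1,1]
  P = {8,11}:  v_{8} + v_{11} = v_{0} + v_{6} + v_{7}  so sig = [2:1,1,1]
  P = {2,10}:  v_{2} + v_{10} = v_{4} + v_{6} + v_{8} + v_{9}  so sig = [2:1,1,1,1]
  P = {10,11}:  v_{10} + v_{11} = v_{0} + v_{3} + v_{6} + v_{7}  so sig = [2:1,1,1,1]
  P = {2,5}:  v_{2} + v_{5} = v_{1} + 2·v_{4} + v_{6} + v_{7}  so sig = [2:1,1,1,2]
  P = {0,5,6}:  v_{0} + v_{5} + v_{6} = 0  so sig = [3:]
  P = {1,3,7}:  v_{1} + v_{3} + v_{7} = 0  so sig = [3:]
  P = {0,4,6}:  v_{0} + v_{4} + v_{6} = v_{9}  so sig = [3:1]
  P = {1,4,6,8}:  v_{1} + v_{4} + v_{6} + v_{8} = v_{2}  so sig = [4:1]

Hence PRS(X_Σ) =
    [2:]
    [2:1]
    [2:1]
    [2:1]
    [2:1]
    [2:1,1]
    [2:1,1]
    [2:1,1,1]
    [2:1,1,1]
    [2:1,1,1]
    [2:1,1,1]
    [2:1,1,1]
    [2:1,1,1,1]
    [2:1,1,1,1]
    [2:1,1,1,2]
    [3:]
    [3:]
    [3:1]
    [4:1]


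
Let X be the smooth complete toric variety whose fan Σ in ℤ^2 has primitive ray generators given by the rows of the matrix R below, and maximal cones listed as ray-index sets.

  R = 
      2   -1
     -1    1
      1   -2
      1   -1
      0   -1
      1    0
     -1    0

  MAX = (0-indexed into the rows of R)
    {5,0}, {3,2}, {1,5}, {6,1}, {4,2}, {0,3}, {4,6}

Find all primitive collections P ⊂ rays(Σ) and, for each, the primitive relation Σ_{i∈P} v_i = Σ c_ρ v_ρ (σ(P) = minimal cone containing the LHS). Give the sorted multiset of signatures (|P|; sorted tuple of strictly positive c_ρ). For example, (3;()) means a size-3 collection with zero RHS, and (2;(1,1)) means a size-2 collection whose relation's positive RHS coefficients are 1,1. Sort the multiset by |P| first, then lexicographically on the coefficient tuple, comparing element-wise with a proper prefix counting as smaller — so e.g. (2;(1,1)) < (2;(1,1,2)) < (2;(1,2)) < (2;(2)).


Δ(Σ) — 7 vertices, 14 min non-faces:

  • {1,3}:  v_{1} + v_{3} = 0 ; sig = (2;())
  • {5,6}:  v_{5} + v_{6} = 0 ; sig = (2;())
  • {0,1}:  v_{0} + v_{1} = v_{5} ; sig = (2;(1))
  • {0,6}:  v_{0} + v_{6} = v_{3} ; sig = (2;(1))
  • {1,2}:  v_{1} + v_{2} = v_{4} ; sig = (2;(1))
  • {1,4}:  v_{1} + v_{4} = v_{6} ; sig = (2;(1))
  • {3,4}:  v_{3} + v_{4} = v_{2} ; sig = (2;(1))
  • {3,5}:  v_{3} + v_{5} = v_{0} ; sig = (2;(1))
  • {3,6}:  v_{3} + v_{6} = v_{4} ; sig = (2;(1))
  • {4,5}:  v_{4} + v_{5} = v_{3} ; sig = (2;(1))
  • {0,4}:  v_{0} + v_{4} = 2·v_{3} ; sig = (2;(2))
  • {2,5}:  v_{2} + v_{5} = 2·v_{3} ; sig = (2;(2))
  • {2,6}:  v_{2} + v_{6} = 2·v_{4} ; sig = (2;(2))
  • {0,2}:  v_{0} + v_{2} = 3·v_{3} ; sig = (2;(3))

Signatures (|P|; sorted positive RHS coefficients), sorted:
{ (2;()) ×2,  (2;(1)) ×8,  (2;(2)) ×3,  (2;(3)) }


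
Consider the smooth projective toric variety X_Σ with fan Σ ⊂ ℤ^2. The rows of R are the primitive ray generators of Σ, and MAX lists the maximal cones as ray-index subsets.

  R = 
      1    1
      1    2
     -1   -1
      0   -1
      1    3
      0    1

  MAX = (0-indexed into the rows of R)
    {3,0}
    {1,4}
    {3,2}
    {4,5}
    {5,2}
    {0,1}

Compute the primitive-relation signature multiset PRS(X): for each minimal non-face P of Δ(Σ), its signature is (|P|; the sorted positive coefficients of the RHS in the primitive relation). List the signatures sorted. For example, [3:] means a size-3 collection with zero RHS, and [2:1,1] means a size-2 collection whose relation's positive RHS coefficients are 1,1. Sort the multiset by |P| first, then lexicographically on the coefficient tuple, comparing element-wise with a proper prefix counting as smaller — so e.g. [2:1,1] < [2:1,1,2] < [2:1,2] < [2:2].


Σ has 9 primitive collections:

  P={0,2}:  v_{0} + v_{2} = 0  ⟹  sig = [2:]
  P={3,5}:  v_{3} + v_{5} = 0  ⟹  sig = [2:]
  P={0,5}:  v_{0} + v_{5} = v_{1}  ⟹  sig = [2:1]
  P={1,2}:  v_{1} + v_{2} = v_{5}  ⟹  sig = [2:1]
  P={1,3}:  v_{1} + v_{3} = v_{0}  ⟹  sig = [2:1]
  P={1,5}:  v_{1} + v_{5} = v_{4}  ⟹  sig = [2:1]
  P={3,4}:  v_{3} + v_{4} = v_{1}  ⟹  sig = [2:1]
  P={0,4}:  v_{0} + v_{4} = 2·v_{1}  ⟹  sig = [2:2]
  P={2,4}:  v_{2} + v_{4} = 2·v_{5}  ⟹  sig = [2:2]

Hence PRS(X_Σ) =
    |P|=2: 9 collections, coeffs (), (), (1), (1), (1), (1), (1), (2), (2)


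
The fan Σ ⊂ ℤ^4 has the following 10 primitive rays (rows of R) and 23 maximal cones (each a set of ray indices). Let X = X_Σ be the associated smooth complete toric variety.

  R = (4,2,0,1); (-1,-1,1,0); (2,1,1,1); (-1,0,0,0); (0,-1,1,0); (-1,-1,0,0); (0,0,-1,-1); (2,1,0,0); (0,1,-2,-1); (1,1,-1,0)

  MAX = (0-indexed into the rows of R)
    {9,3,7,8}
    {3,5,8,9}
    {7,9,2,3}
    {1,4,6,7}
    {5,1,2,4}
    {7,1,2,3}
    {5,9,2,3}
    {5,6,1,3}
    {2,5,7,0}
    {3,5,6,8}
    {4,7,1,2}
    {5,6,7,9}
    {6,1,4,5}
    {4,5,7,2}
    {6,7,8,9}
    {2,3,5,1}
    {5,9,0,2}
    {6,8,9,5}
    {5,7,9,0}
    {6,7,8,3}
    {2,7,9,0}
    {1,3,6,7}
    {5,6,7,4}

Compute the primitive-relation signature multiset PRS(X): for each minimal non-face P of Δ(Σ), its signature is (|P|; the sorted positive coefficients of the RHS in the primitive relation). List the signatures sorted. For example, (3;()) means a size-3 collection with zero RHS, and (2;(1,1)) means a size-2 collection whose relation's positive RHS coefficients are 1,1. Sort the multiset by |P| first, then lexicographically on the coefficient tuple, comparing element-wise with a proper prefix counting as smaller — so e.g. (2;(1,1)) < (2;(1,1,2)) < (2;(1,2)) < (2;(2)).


|primitive collections| = 17. Relations:

  P = {1,9}:  v_{1} + v_{9} = 0 — sig = (2;())
  P = {2,6}:  v_{2} + v_{6} = v_{7} — sig = (2;(1))
  P = {3,4}:  v_{3} + v_{4} = v_{1} — sig = (2;(1))
  P = {4,8}:  v_{4} + v_{8} = v_{6} — sig = (2;(1))
  P = {0,3}:  v_{0} + v_{3} = v_{2} + v_{9} — sig = (2;(1,1))
  P = {1,8}:  v_{1} + v_{8} = v_{3} + v_{6} — sig = (2;(1,1))
  P = {4,9}:  v_{4} + v_{9} = v_{5} + v_{7} — sig = (2;(1,1))
  P = {0,1}:  v_{0} + v_{1} = v_{2} + v_{5} + v_{7} — sig = (2;(1,1,1))
  P = {2,8}:  v_{2} + v_{8} = v_{3} + v_{7} + v_{9} — sig = (2;(1,1,1))
  P = {0,6}:  v_{0} + v_{6} = v_{5} + 2·v_{7} + v_{9} — sig = (2;(1,1,2))
  P = {0,8}:  v_{0} + v_{8} = v_{7} + 2·v_{9} — sig = (2;(1,2))
  P = {0,4}:  v_{0} + v_{4} = v_{2} + 2·v_{5} + 2·v_{7} — sig = (2;(1,2,2))
  P = {3,5,7}:  v_{3} + v_{5} + v_{7} = 0 — sig = (3;())
  P = {1,5,7}:  v_{1} + v_{5} + v_{7} = v_{4} — sig = (3;(1))
  P = {3,6,9}:  v_{3} + v_{6} + v_{9} = v_{8} — sig = (3;(1))
  P = {5,7,8}:  v_{5} + v_{7} + v_{8} = v_{6} + v_{9} — sig = (3;(1,1))
  P = {2,5,7,9}:  v_{2} + v_{5} + v_{7} + v_{9} = v_{0} — sig = (4;(1))

so the primitive-relation signature multiset is
{ (2;()),  (2;(1)) ×3,  (2;(1,1)) ×3,  (2;(1,1,1)) ×2,  (2;(1,1,2)),  (2;(1,2)),  (2;(1,2,2)),  (3;()),  (3;(1)) ×2,  (3;(1,1)),  (4;(1)) }


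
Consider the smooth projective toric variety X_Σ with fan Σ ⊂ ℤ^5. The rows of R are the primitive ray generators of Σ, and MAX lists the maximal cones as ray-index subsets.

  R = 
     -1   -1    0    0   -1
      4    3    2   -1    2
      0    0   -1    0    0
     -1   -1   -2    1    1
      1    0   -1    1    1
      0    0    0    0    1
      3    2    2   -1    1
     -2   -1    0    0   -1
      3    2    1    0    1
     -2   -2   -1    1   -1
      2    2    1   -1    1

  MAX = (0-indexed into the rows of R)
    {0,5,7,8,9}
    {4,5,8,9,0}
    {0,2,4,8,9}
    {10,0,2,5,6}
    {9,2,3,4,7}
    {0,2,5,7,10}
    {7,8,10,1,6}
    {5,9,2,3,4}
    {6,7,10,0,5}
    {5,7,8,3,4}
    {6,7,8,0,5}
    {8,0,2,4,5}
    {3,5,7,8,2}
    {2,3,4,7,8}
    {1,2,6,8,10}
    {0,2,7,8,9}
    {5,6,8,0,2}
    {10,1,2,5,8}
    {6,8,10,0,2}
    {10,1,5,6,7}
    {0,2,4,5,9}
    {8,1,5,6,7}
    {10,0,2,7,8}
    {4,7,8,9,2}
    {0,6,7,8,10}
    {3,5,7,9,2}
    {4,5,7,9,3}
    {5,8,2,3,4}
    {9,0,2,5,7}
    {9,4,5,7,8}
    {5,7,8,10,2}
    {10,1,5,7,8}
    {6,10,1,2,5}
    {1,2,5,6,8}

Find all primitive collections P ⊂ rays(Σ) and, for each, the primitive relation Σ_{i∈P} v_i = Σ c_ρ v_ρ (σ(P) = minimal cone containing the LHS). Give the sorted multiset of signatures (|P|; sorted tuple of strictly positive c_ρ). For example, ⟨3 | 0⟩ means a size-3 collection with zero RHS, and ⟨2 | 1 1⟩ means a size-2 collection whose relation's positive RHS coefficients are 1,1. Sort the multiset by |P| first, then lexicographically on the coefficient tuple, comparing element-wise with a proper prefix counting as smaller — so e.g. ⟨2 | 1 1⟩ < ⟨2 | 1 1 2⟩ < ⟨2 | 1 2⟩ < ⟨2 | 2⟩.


Primitive collections (20):

  {9,10}:  v_{9} + v_{10} = 0  so sig = ⟨2 | 0⟩
  {0,1}:  v_{0} + v_{1} = v_{6}  so sig = ⟨2 | 1⟩
  {0,3}:  v_{0} + v_{3} = v_{2} + v_{5} + v_{9}  so sig = ⟨2 | 1 1 1⟩
  {1,9}:  v_{1} + v_{9} = v_{0} + v_{5} + v_{8}  so sig = ⟨2 | 1 1 1⟩
  {4,10}:  v_{4} + v_{10} = v_{2} + v_{5} + v_{8}  so sig = ⟨2 | 1 1 1⟩
  {3,6}:  v_{3} + v_{6} = v_{0} + v_{2} + 2·v_{5} + v_{8}  so sig = ⟨2 | 1 1 1 2⟩
  {1,3}:  v_{1} + v_{3} = v_{2} + 2·v_{5} + v_{8}  so sig = ⟨2 | 1 1 2⟩
  {6,9}:  v_{6} + v_{9} = 2·v_{0} + v_{5} + v_{8}  so sig = ⟨2 | 1 1 2⟩
  {1,4}:  v_{1} + v_{4} = v_{0} + v_{2} + 2·v_{5} + 2·v_{8}  so sig = ⟨2 | 1 1 2 2⟩
  {3,10}:  v_{3} + v_{10} = 2·v_{2} + 2·v_{5} + v_{7} + v_{8}  so sig = ⟨2 | 1 1 2 2⟩
  {4,6}:  v_{4} + v_{6} = 2·v_{0} + v_{2} + 2·v_{5} + 2·v_{8}  so sig = ⟨2 | 1 2 2 2⟩
  {0,4,7}:  v_{0} + v_{4} + v_{7} = v_{9}  so sig = ⟨3 | 1⟩
  {1,2,7}:  v_{1} + v_{2} + v_{7} = v_{10}  so sig = ⟨3 | 1⟩
  {2,6,7}:  v_{2} + v_{6} + v_{7} = v_{0} + v_{10}  so sig = ⟨3 | 1 1⟩
  {3,8,9}:  v_{3} + v_{8} + v_{9} = 2·v_{4} + v_{7}  so sig = ⟨3 | 1 2⟩
  {0,5,8,10}:  v_{0} + v_{5} + v_{8} + v_{10} = v_{1}  so sig = ⟨4 | 1⟩
  {2,4,5,7}:  v_{2} + v_{4} + v_{5} + v_{7} = v_{3}  so sig = ⟨4 | 1⟩
  {2,5,8,9}:  v_{2} + v_{5} + v_{8} + v_{9} = v_{4}  so sig = ⟨4 | 1⟩
  {5,6,8,10}:  v_{5} + v_{6} + v_{8} + v_{10} = 2·v_{1}  so sig = ⟨4 | 2⟩
  {0,2,5,7,8}:  v_{0} + v_{2} + v_{5} + v_{7} + v_{8} = 0  so sig = ⟨5 | 0⟩

Hence PRS(X_Σ) =
    |P|=2: 11 collections, coeffs (), (1), (1,1,1), (1,1,1), (1,1,1), (1,1,1,2), (1,1,2), (1,1,2), (1,1,2,2), (1,1,2,2), (1,2,2,2)
    |P|=3: 4 collections, coeffs (1), (1), (1,1), (1,2)
    |P|=4: 4 collections, coeffs (1), (1), (1), (2)
    |P|=5: 1 collection, coeffs ()
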